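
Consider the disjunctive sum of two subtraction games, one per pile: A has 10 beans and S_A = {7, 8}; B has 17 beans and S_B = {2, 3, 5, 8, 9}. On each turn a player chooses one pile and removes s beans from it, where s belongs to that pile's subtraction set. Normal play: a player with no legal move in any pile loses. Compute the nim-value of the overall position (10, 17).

1

Pile A, S = {7, 8}:
n :  0  1  2  3  4  5  6  7  8  9 10
G :  0  0  0  0  0  0  0  1  1  1  1
G_A(10) = 1.
Pile B, S = {2, 3, 5, 8, 9}:
G(0) = 0
G(1) = mex{} = 0
G(2) = mex{0} = 1
G(3) = mex{0,0} = 1
G(4) = mex{1,0} = 2
G(5) = mex{1,1,0} = 2
G(6) = mex{2,1,0} = 3
G(7) = mex{2,2,1} = 0
G(8) = mex{3,2,1,0} = 4
G(9) = mex{0,3,2,0,0} = 1
G(10) = mex{4,0,2,1,0} = 3
G(11) = mex{1,4,3,1,1} = 0
G(12) = mex{3,1,0,2,1} = 4
G(13) = mex{0,3,4,2,2} = 1
G(14) = mex{4,0,1,3,2} = 5
G(15) = mex{1,4,3,0,3} = 2
G(16) = mex{5,1,0,4,0} = 2
G(17) = mex{2,5,4,1,4} = 0
G_B(17) = 0.
Combined Grundy value = 1 ⊕ 0 = 1.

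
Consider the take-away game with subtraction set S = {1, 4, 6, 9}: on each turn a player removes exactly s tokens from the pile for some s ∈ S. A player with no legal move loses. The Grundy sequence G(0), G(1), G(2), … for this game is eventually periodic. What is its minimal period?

5

n :  0  1  2  3  4  5  6  7  8  9 10 11 12 13 14 15
G :  0  1  0  1  2  0  1  0  1  2  0  1  0  1  2  0
G(n+5) = G(n) holds for n = 0,…,8 (a full window of length max(S) = 9), so the sequence is purely periodic with period 5.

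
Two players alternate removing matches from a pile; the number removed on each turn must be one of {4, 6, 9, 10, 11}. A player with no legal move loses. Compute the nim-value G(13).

G(0) = 0
G(1) = mex{} = 0
G(2) = mex{} = 0
G(3) = mex{} = 0
G(4) = mex{0} = 1
G(5) = mex{0} = 1
G(6) = mex{0,0} = 1
G(7) = mex{0,0} = 1
G(8) = mex{1,0} = 2
G(9) = mex{1,0,0} = 2
G(10) = mex{1,1,0,0} = 2
G(11) = mex{1,1,0,0,0} = 2
G(12) = mex{2,1,0,0,0} = 3
G(13) = mex{2,1,1,0,0} = 3

3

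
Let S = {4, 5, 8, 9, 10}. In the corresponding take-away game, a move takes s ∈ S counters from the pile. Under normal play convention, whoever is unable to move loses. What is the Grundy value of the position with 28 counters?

G(0) = 0
G(1) = mex{} = 0
G(2) = mex{} = 0
G(3) = mex{} = 0
G(4) = mex{0} = 1
G(5) = mex{0,0} = 1
G(6) = mex{0,0} = 1
G(7) = mex{0,0} = 1
G(8) = mex{1,0,0} = 2
G(9) = mex{1,1,0,0} = 2
G(10) = mex{1,1,0,0,0} = 2
G(11) = mex{1,1,0,0,0} = 2
G(12) = mex{2,1,1,0,0} = 3
G(13) = mex{2,2,1,1,0} = 3
G(14) = mex{2,2,1,1,1} = 0
G(15) = mex{2,2,1,1,1} = 0
G(16) = mex{3,2,2,1,1} = 0
G(17) = mex{3,3,2,2,1} = 0
G(18) = mex{0,3,2,2,2} = 1
G(19) = mex{0,0,2,2,2} = 1
G(20) = mex{0,0,3,2,2} = 1
G(21) = mex{0,0,3,3,2} = 1
G(22) = mex{1,0,0,3,3} = 2
G(23) = mex{1,1,0,0,3} = 2
G(24) = mex{1,1,0,0,0} = 2
G(25) = mex{1,1,0,0,0} = 2
G(26) = mex{2,1,1,0,0} = 3
G(27) = mex{2,2,1,1,0} = 3
G(28) = mex{2,2,1,1,1} = 0

0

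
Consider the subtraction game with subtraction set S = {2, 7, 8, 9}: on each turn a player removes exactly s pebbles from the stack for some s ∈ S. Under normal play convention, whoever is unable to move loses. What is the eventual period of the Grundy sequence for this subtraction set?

15

n :  0  1  2  3  4  5  6  7  8  9 10 11 12 13 14 15 16 17 18 19 20 21 22 23 24 25 26 27 28 29 30 31
G :  0  0  1  1  0  0  1  1  2  2  3  3  2  2  3  0  0  1  1  0  0  1  1  2  2  3  3  2  2  3  0  0
G(n+15) = G(n) holds for n = 0,…,8 (a full window of length max(S) = 9), so the sequence is purely periodic with period 15.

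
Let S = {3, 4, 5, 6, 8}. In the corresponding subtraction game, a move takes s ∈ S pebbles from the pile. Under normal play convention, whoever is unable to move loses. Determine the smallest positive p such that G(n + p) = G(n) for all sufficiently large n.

11

G(0) = 0
G(1) = mex{} = 0
G(2) = mex{} = 0
G(3) = mex{0} = 1
G(4) = mex{0,0} = 1
G(5) = mex{0,0,0} = 1
G(6) = mex{1,0,0,0} = 2
G(7) = mex{1,1,0,0} = 2
G(8) = mex{1,1,1,0,0} = 2
G(9) = mex{2,1,1,1,0} = 3
G(10) = mex{2,2,1,1,0} = 3
G(11) = mex{2,2,2,1,1} = 0
G(12) = mex{3,2,2,2,1} = 0
G(13) = mex{3,3,2,2,1} = 0
G(14) = mex{0,3,3,2,2} = 1
G(15) = mex{0,0,3,3,2} = 1
G(16) = mex{0,0,0,3,2} = 1
G(17) = mex{1,0,0,0,3} = 2
G(18) = mex{1,1,0,0,3} = 2
G(19) = mex{1,1,1,0,0} = 2
G(20) = mex{2,1,1,1,0} = 3
G(21) = mex{2,2,1,1,0} = 3
G(22) = mex{2,2,2,1,1} = 0
G(23) = mex{3,2,2,2,1} = 0
G(n+11) = G(n) holds for n = 0,…,7 (a full window of length max(S) = 8), so the sequence is purely periodic with period 11.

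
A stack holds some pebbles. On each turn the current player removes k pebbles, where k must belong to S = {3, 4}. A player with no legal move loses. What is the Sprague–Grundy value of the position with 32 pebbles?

1

n :  0  1  2  3  4  5  6  7  8  9 10 11 12 13 14 15 16 17 18 19 20 21 22 23 24 25 26 27 28 29 30 31 32
G :  0  0  0  1  1  1  2  0  0  0  1  1  1  2  0  0  0  1  1  1  2  0  0  0  1  1  1  2  0  0  0  1  1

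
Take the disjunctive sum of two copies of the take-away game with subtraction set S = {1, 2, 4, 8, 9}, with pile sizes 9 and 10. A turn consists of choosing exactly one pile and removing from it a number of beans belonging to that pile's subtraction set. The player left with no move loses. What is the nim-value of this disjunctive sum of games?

7

All piles use S = {1, 2, 4, 8, 9}:
n :  0  1  2  3  4  5  6  7  8  9 10
G :  0  1  2  0  1  2  0  1  2  3  4
Pile A: G(9) = 3.
Pile B: G(10) = 4.
Combined Grundy value = 3 ⊕ 4 = 7.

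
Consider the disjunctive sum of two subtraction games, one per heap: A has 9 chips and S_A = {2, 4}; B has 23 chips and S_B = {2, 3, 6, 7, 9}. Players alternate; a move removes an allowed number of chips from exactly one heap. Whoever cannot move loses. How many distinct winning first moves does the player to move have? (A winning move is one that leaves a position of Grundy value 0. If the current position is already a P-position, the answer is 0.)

Heap A, S = {2, 4}:
G(0) = 0
G(1) = mex{} = 0
G(2) = mex{0} = 1
G(3) = mex{0} = 1
G(4) = mex{1,0} = 2
G(5) = mex{1,0} = 2
G(6) = mex{2,1} = 0
G(7) = mex{2,1} = 0
G(8) = mex{0,2} = 1
G(9) = mex{0,2} = 1
G_A(9) = 1.
Heap B, S = {2, 3, 6, 7, 9}:
G(0) = 0
G(1) = mex{} = 0
G(2) = mex{0} = 1
G(3) = mex{0,0} = 1
G(4) = mex{1,0} = 2
G(5) = mex{1,1} = 0
G(6) = mex{2,1,0} = 3
G(7) = mex{0,2,0,0} = 1
G(8) = mex{3,0,1,0} = 2
G(9) = mex{1,3,1,1,0} = 2
G(10) = mex{2,1,2,1,0} = 3
G(11) = mex{2,2,0,2,1} = 3
G(12) = mex{3,2,3,0,1} = 4
G(13) = mex{3,3,1,3,2} = 0
G(14) = mex{4,3,2,1,0} = 5
G(15) = mex{0,4,2,2,3} = 1
G(16) = mex{5,0,3,2,1} = 4
G(17) = mex{1,5,3,3,2} = 0
G(18) = mex{4,1,4,3,2} = 0
G(19) = mex{0,4,0,4,3} = 1
G(20) = mex{0,0,5,0,3} = 1
G(21) = mex{1,0,1,5,4} = 2
G(22) = mex{1,1,4,1,0} = 2
G(23) = mex{2,1,0,4,5} = 3
G_B(23) = 3.
Combined Grundy value = 1 ⊕ 3 = 2.
A winning move leaves total XOR = 0, i.e. changes one component's Grundy value g to g ⊕ X where X is the current total.
Heap A: need g' = 1⊕2 = 3. Options: 9−2→G=0, 9−4→G=2. Hits: 0.
Heap B: need g' = 3⊕2 = 1. Options: 23−2→G=2, 23−3→G=1, 23−6→G=0, 23−7→G=4, 23−9→G=5. Hits: 1.

1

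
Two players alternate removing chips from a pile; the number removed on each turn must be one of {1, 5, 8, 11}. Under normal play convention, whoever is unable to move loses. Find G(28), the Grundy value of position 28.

G(0) = 0
G(1) = mex{0} = 1
G(2) = mex{1} = 0
G(3) = mex{0} = 1
G(4) = mex{1} = 0
G(5) = mex{0,0} = 1
G(6) = mex{1,1} = 0
G(7) = mex{0,0} = 1
G(8) = mex{1,1,0} = 2
G(9) = mex{2,0,1} = 3
G(10) = mex{3,1,0} = 2
G(11) = mex{2,0,1,0} = 3
G(12) = mex{3,1,0,1} = 2
G(13) = mex{2,2,1,0} = 3
G(14) = mex{3,3,0,1} = 2
G(15) = mex{2,2,1,0} = 3
G(16) = mex{3,3,2,1} = 0
G(17) = mex{0,2,3,0} = 1
G(18) = mex{1,3,2,1} = 0
G(19) = mex{0,2,3,2} = 1
G(20) = mex{1,3,2,3} = 0
G(21) = mex{0,0,3,2} = 1
G(22) = mex{1,1,2,3} = 0
G(23) = mex{0,0,3,2} = 1
G(24) = mex{1,1,0,3} = 2
G(25) = mex{2,0,1,2} = 3
G(26) = mex{3,1,0,3} = 2
G(27) = mex{2,0,1,0} = 3
G(28) = mex{3,1,0,1} = 2

2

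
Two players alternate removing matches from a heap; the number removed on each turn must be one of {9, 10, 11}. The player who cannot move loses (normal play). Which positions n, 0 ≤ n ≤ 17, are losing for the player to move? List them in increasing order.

0, 1, 2, 3, 4, 5, 6, 7, 8

G(0) = 0
G(1) = mex{} = 0
G(2) = mex{} = 0
G(3) = mex{} = 0
G(4) = mex{} = 0
G(5) = mex{} = 0
G(6) = mex{} = 0
G(7) = mex{} = 0
G(8) = mex{} = 0
G(9) = mex{0} = 1
G(10) = mex{0,0} = 1
G(11) = mex{0,0,0} = 1
G(12) = mex{0,0,0} = 1
G(13) = mex{0,0,0} = 1
G(14) = mex{0,0,0} = 1
G(15) = mex{0,0,0} = 1
G(16) = mex{0,0,0} = 1
G(17) = mex{0,0,0} = 1
P-positions are exactly the n with G(n) = 0.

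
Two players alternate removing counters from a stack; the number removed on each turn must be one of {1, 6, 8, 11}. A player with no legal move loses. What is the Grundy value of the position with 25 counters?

2

n :  0  1  2  3  4  5  6  7  8  9 10 11 12 13 14 15 16 17 18 19 20 21 22 23 24 25
G :  0  1  0  1  0  1  2  0  1  0  1  2  3  2  0  1  0  1  2  0  1  0  1  0  1  2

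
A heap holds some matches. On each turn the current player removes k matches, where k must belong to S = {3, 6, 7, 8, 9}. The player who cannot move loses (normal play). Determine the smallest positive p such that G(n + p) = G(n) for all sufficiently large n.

12

n :  0  1  2  3  4  5  6  7  8  9 10 11 12 13 14 15 16 17 18 19 20 21 22 23 24 25
G :  0  0  0  1  1  1  2  2  2  3  3  3  0  0  0  1  1  1  2  2  2  3  3  3  0  0
G(n+12) = G(n) holds for n = 0,…,8 (a full window of length max(S) = 9), so the sequence is purely periodic with period 12.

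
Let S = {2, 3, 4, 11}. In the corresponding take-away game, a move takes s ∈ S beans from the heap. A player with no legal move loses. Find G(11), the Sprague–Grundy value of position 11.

2

G(0) = 0
G(1) = mex{} = 0
G(2) = mex{0} = 1
G(3) = mex{0,0} = 1
G(4) = mex{1,0,0} = 2
G(5) = mex{1,1,0} = 2
G(6) = mex{2,1,1} = 0
G(7) = mex{2,2,1} = 0
G(8) = mex{0,2,2} = 1
G(9) = mex{0,0,2} = 1
G(10) = mex{1,0,0} = 2
G(11) = mex{1,1,0,0} = 2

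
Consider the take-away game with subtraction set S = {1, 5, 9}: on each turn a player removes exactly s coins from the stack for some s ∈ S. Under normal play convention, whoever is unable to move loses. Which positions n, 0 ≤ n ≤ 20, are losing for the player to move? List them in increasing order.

0, 2, 4, 6, 8, 10, 12, 14, 16, 18, 20

G(0) = 0
G(1) = mex{0} = 1
G(2) = mex{1} = 0
G(3) = mex{0} = 1
G(4) = mex{1} = 0
G(5) = mex{0,0} = 1
G(6) = mex{1,1} = 0
G(7) = mex{0,0} = 1
G(8) = mex{1,1} = 0
G(9) = mex{0,0,0} = 1
G(10) = mex{1,1,1} = 0
G(11) = mex{0,0,0} = 1
G(12) = mex{1,1,1} = 0
G(13) = mex{0,0,0} = 1
G(14) = mex{1,1,1} = 0
G(15) = mex{0,0,0} = 1
G(16) = mex{1,1,1} = 0
G(17) = mex{0,0,0} = 1
G(18) = mex{1,1,1} = 0
G(19) = mex{0,0,0} = 1
G(20) = mex{1,1,1} = 0
P-positions are exactly the n with G(n) = 0.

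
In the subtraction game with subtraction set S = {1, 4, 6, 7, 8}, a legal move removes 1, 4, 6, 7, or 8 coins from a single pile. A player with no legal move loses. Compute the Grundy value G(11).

n :  0  1  2  3  4  5  6  7  8  9 10 11
G :  0  1  0  1  2  0  1  2  3  2  3  4

4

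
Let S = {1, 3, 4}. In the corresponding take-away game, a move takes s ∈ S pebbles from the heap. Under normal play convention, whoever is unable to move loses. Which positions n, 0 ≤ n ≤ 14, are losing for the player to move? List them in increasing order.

G(0) = 0
G(1) = mex{0} = 1
G(2) = mex{1} = 0
G(3) = mex{0,0} = 1
G(4) = mex{1,1,0} = 2
G(5) = mex{2,0,1} = 3
G(6) = mex{3,1,0} = 2
G(7) = mex{2,2,1} = 0
G(8) = mex{0,3,2} = 1
G(9) = mex{1,2,3} = 0
G(10) = mex{0,0,2} = 1
G(11) = mex{1,1,0} = 2
G(12) = mex{2,0,1} = 3
G(13) = mex{3,1,0} = 2
G(14) = mex{2,2,1} = 0
P-positions are exactly the n with G(n) = 0.

0, 2, 7, 9, 14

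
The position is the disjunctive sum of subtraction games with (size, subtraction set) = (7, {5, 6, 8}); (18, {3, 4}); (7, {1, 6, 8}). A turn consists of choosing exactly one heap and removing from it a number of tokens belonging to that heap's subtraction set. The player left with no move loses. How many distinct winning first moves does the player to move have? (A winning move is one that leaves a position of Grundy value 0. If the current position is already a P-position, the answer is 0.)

0

Heap A, S = {5, 6, 8}:
G(0) = 0
G(1) = mex{} = 0
G(2) = mex{} = 0
G(3) = mex{} = 0
G(4) = mex{} = 0
G(5) = mex{0} = 1
G(6) = mex{0,0} = 1
G(7) = mex{0,0} = 1
G_A(7) = 1.
Heap B, S = {3, 4}:
n :  0  1  2  3  4  5  6  7  8  9 10 11 12 13 14 15 16 17 18
G :  0  0  0  1  1  1  2  0  0  0  1  1  1  2  0  0  0  1  1
G_B(18) = 1.
Heap C, S = {1, 6, 8}:
G(0) = 0
G(1) = mex{0} = 1
G(2) = mex{1} = 0
G(3) = mex{0} = 1
G(4) = mex{1} = 0
G(5) = mex{0} = 1
G(6) = mex{1,0} = 2
G(7) = mex{2,1} = 0
G_C(7) = 0.
Combined Grundy value = 1 ⊕ 1 ⊕ 0 = 0.
A winning move leaves total XOR = 0, i.e. changes one component's Grundy value g to g ⊕ X where X is the current total.
Heap A: target g' = 1⊕0 = 1, but every legal move changes the Grundy value (mex property), so 0 moves.
Heap B: target g' = 1⊕0 = 1, but every legal move changes the Grundy value (mex property), so 0 moves.
Heap C: target g' = 0⊕0 = 0, but every legal move changes the Grundy value (mex property), so 0 moves.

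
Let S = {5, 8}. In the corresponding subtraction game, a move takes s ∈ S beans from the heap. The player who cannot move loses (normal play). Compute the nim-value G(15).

0

n :  0  1  2  3  4  5  6  7  8  9 10 11 12 13 14 15
G :  0  0  0  0  0  1  1  1  1  1  2  2  2  0  0  0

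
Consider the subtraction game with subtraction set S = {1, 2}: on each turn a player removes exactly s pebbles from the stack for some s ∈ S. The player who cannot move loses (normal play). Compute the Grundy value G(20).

2

n :  0  1  2  3  4  5  6  7  8  9 10 11 12 13 14 15 16 17 18 19 20
G :  0  1  2  0  1  2  0  1  2  0  1  2  0  1  2  0  1  2  0  1  2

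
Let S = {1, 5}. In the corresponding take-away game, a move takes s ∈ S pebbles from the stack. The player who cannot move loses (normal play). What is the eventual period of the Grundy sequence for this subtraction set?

2

n :  0  1  2  3  4  5  6  7  8  9 10 11 12 13 14
G :  0  1  0  1  0  1  0  1  0  1  0  1  0  1  0
G(n+2) = G(n) holds for n = 0,…,4 (a full window of length max(S) = 5), so the sequence is purely periodic with period 2.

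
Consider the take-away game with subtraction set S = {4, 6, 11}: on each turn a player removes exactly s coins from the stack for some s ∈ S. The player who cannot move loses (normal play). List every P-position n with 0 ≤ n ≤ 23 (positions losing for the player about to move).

G(0) = 0
G(1) = mex{} = 0
G(2) = mex{} = 0
G(3) = mex{} = 0
G(4) = mex{0} = 1
G(5) = mex{0} = 1
G(6) = mex{0,0} = 1
G(7) = mex{0,0} = 1
G(8) = mex{1,0} = 2
G(9) = mex{1,0} = 2
G(10) = mex{1,1} = 0
G(11) = mex{1,1,0} = 2
G(12) = mex{2,1,0} = 3
G(13) = mex{2,1,0} = 3
G(14) = mex{0,2,0} = 1
G(15) = mex{2,2,1} = 0
G(16) = mex{3,0,1} = 2
G(17) = mex{3,2,1} = 0
G(18) = mex{1,3,1} = 0
G(19) = mex{0,3,2} = 1
G(20) = mex{2,1,2} = 0
G(21) = mex{0,0,0} = 1
G(22) = mex{0,2,2} = 1
G(23) = mex{1,0,3} = 2
P-positions are exactly the n with G(n) = 0.

0, 1, 2, 3, 10, 15, 17, 18, 20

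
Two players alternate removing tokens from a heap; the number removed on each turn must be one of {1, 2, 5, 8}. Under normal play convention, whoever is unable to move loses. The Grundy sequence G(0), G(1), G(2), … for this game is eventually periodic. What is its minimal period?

G(0) = 0
G(1) = mex{0} = 1
G(2) = mex{1,0} = 2
G(3) = mex{2,1} = 0
G(4) = mex{0,2} = 1
G(5) = mex{1,0,0} = 2
G(6) = mex{2,1,1} = 0
G(7) = mex{0,2,2} = 1
G(8) = mex{1,0,0,0} = 2
G(9) = mex{2,1,1,1} = 0
G(10) = mex{0,2,2,2} = 1
G(11) = mex{1,0,0,0} = 2
G(12) = mex{2,1,1,1} = 0
G(13) = mex{0,2,2,2} = 1
G(14) = mex{1,0,0,0} = 2
G(n+3) = G(n) holds for n = 0,…,7 (a full window of length max(S) = 8), so the sequence is purely periodic with period 3.

3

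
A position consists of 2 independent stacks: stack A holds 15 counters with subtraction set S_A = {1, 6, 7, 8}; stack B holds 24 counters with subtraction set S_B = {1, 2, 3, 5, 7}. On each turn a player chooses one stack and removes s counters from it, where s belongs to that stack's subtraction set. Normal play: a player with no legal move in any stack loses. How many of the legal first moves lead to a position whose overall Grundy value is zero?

Stack A, S = {1, 6, 7, 8}:
G(0) = 0
G(1) = mex{0} = 1
G(2) = mex{1} = 0
G(3) = mex{0} = 1
G(4) = mex{1} = 0
G(5) = mex{0} = 1
G(6) = mex{1,0} = 2
G(7) = mex{2,1,0} = 3
G(8) = mex{3,0,1,0} = 2
G(9) = mex{2,1,0,1} = 3
G(10) = mex{3,0,1,0} = 2
G(11) = mex{2,1,0,1} = 3
G(12) = mex{3,2,1,0} = 4
G(13) = mex{4,3,2,1} = 0
G(14) = mex{0,2,3,2} = 1
G(15) = mex{1,3,2,3} = 0
G_A(15) = 0.
Stack B, S = {1, 2, 3, 5, 7}:
n :  0  1  2  3  4  5  6  7  8  9 10 11 12 13 14 15 16 17 18 19 20 21 22 23 24
G :  0  1  2  3  0  1  2  3  0  1  2  3  0  1  2  3  0  1  2  3  0  1  2  3  0
G_B(24) = 0.
Combined Grundy value = 0 ⊕ 0 = 0.
A winning move leaves total XOR = 0, i.e. changes one component's Grundy value g to g ⊕ X where X is the current total.
Stack A: target g' = 0⊕0 = 0, but every legal move changes the Grundy value (mex property), so 0 moves.
Stack B: target g' = 0⊕0 = 0, but every legal move changes the Grundy value (mex property), so 0 moves.

0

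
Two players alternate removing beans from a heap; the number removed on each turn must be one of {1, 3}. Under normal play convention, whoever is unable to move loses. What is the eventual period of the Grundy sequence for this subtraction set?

G(0) = 0
G(1) = mex{0} = 1
G(2) = mex{1} = 0
G(3) = mex{0,0} = 1
G(4) = mex{1,1} = 0
G(5) = mex{0,0} = 1
G(6) = mex{1,1} = 0
G(7) = mex{0,0} = 1
G(8) = mex{1,1} = 0
G(9) = mex{0,0} = 1
G(10) = mex{1,1} = 0
G(11) = mex{0,0} = 1
G(12) = mex{1,1} = 0
G(13) = mex{0,0} = 1
G(14) = mex{1,1} = 0
G(n+2) = G(n) holds for n = 0,…,2 (a full window of length max(S) = 3), so the sequence is purely periodic with period 2.

2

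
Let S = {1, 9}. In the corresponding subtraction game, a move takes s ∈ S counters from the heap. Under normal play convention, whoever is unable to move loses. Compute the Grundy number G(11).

1

G(0) = 0
G(1) = mex{0} = 1
G(2) = mex{1} = 0
G(3) = mex{0} = 1
G(4) = mex{1} = 0
G(5) = mex{0} = 1
G(6) = mex{1} = 0
G(7) = mex{0} = 1
G(8) = mex{1} = 0
G(9) = mex{0,0} = 1
G(10) = mex{1,1} = 0
G(11) = mex{0,0} = 1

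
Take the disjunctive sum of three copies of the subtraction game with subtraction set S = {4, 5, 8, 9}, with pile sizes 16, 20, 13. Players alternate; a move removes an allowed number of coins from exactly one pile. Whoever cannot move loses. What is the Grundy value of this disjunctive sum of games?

1

All piles use S = {4, 5, 8, 9}:
G(0) = 0
G(1) = mex{} = 0
G(2) = mex{} = 0
G(3) = mex{} = 0
G(4) = mex{0} = 1
G(5) = mex{0,0} = 1
G(6) = mex{0,0} = 1
G(7) = mex{0,0} = 1
G(8) = mex{1,0,0} = 2
G(9) = mex{1,1,0,0} = 2
G(10) = mex{1,1,0,0} = 2
G(11) = mex{1,1,0,0} = 2
G(12) = mex{2,1,1,0} = 3
G(13) = mex{2,2,1,1} = 0
G(14) = mex{2,2,1,1} = 0
G(15) = mex{2,2,1,1} = 0
G(16) = mex{3,2,2,1} = 0
G(17) = mex{0,3,2,2} = 1
G(18) = mex{0,0,2,2} = 1
G(19) = mex{0,0,2,2} = 1
G(20) = mex{0,0,3,2} = 1
Pile A: G(16) = 0.
Pile B: G(20) = 1.
Pile C: G(13) = 0.
Combined Grundy value = 0 ⊕ 1 ⊕ 0 = 1.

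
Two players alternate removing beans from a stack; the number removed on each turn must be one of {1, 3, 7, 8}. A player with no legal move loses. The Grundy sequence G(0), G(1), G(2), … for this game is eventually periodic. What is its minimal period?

15

n :  0  1  2  3  4  5  6  7  8  9 10 11 12 13 14 15 16 17 18 19 20 21 22 23 24 25 26 27 28 29 30 31
G :  0  1  0  1  0  1  0  1  2  3  2  3  2  3  2  0  1  0  1  0  1  0  1  2  3  2  3  2  3  2  0  1
G(n+15) = G(n) holds for n = 0,…,7 (a full window of length max(S) = 8), so the sequence is purely periodic with period 15.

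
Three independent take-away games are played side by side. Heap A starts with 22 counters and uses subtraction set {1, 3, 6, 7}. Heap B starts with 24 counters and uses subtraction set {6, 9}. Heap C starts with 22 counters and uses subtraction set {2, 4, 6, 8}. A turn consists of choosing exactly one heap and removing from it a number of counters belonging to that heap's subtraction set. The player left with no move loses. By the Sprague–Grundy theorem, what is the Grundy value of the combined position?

2

Heap A, S = {1, 3, 6, 7}:
G(0) = 0
G(1) = mex{0} = 1
G(2) = mex{1} = 0
G(3) = mex{0,0} = 1
G(4) = mex{1,1} = 0
G(5) = mex{0,0} = 1
G(6) = mex{1,1,0} = 2
G(7) = mex{2,0,1,0} = 3
G(8) = mex{3,1,0,1} = 2
G(9) = mex{2,2,1,0} = 3
G(10) = mex{3,3,0,1} = 2
G(11) = mex{2,2,1,0} = 3
G(12) = mex{3,3,2,1} = 0
G(13) = mex{0,2,3,2} = 1
G(14) = mex{1,3,2,3} = 0
G(15) = mex{0,0,3,2} = 1
G(16) = mex{1,1,2,3} = 0
G(17) = mex{0,0,3,2} = 1
G(18) = mex{1,1,0,3} = 2
G(19) = mex{2,0,1,0} = 3
G(20) = mex{3,1,0,1} = 2
G(21) = mex{2,2,1,0} = 3
G(22) = mex{3,3,0,1} = 2
G_A(22) = 2.
Heap B, S = {6, 9}:
G(0) = 0
G(1) = mex{} = 0
G(2) = mex{} = 0
G(3) = mex{} = 0
G(4) = mex{} = 0
G(5) = mex{} = 0
G(6) = mex{0} = 1
G(7) = mex{0} = 1
G(8) = mex{0} = 1
G(9) = mex{0,0} = 1
G(10) = mex{0,0} = 1
G(11) = mex{0,0} = 1
G(12) = mex{1,0} = 2
G(13) = mex{1,0} = 2
G(14) = mex{1,0} = 2
G(15) = mex{1,1} = 0
G(16) = mex{1,1} = 0
G(17) = mex{1,1} = 0
G(18) = mex{2,1} = 0
G(19) = mex{2,1} = 0
G(20) = mex{2,1} = 0
G(21) = mex{0,2} = 1
G(22) = mex{0,2} = 1
G(23) = mex{0,2} = 1
G(24) = mex{0,0} = 1
G_B(24) = 1.
Heap C, S = {2, 4, 6, 8}:
n :  0  1  2  3  4  5  6  7  8  9 10 11 12 13 14 15 16 17 18 19 20 21 22
G :  0  0  1  1  2  2  3  3  4  4  0  0  1  1  2  2  3  3  4  4  0  0  1
G_C(22) = 1.
Combined Grundy value = 2 ⊕ 1 ⊕ 1 = 2.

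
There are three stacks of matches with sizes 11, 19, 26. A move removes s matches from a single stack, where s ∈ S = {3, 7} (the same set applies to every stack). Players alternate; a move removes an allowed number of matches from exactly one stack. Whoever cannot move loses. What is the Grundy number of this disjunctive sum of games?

1

All stacks use S = {3, 7}:
G(0) = 0
G(1) = mex{} = 0
G(2) = mex{} = 0
G(3) = mex{0} = 1
G(4) = mex{0} = 1
G(5) = mex{0} = 1
G(6) = mex{1} = 0
G(7) = mex{1,0} = 2
G(8) = mex{1,0} = 2
G(9) = mex{0,0} = 1
G(10) = mex{2,1} = 0
G(11) = mex{2,1} = 0
G(12) = mex{1,1} = 0
G(13) = mex{0,0} = 1
G(14) = mex{0,2} = 1
G(15) = mex{0,2} = 1
G(16) = mex{1,1} = 0
G(17) = mex{1,0} = 2
G(18) = mex{1,0} = 2
G(19) = mex{0,0} = 1
G(20) = mex{2,1} = 0
G(21) = mex{2,1} = 0
G(22) = mex{1,1} = 0
G(23) = mex{0,0} = 1
G(24) = mex{0,2} = 1
G(25) = mex{0,2} = 1
G(26) = mex{1,1} = 0
Stack A: G(11) = 0.
Stack B: G(19) = 1.
Stack C: G(26) = 0.
Combined Grundy value = 0 ⊕ 1 ⊕ 0 = 1.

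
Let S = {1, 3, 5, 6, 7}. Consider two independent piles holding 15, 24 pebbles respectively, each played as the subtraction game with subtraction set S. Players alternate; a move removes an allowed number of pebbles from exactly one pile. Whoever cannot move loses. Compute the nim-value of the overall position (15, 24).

1

All piles use S = {1, 3, 5, 6, 7}:
n :  0  1  2  3  4  5  6  7  8  9 10 11 12 13 14 15 16 17 18 19 20 21 22 23 24
G :  0  1  0  1  0  1  2  3  2  3  2  3  0  1  0  1  0  1  2  3  2  3  2  3  0
Pile A: G(15) = 1.
Pile B: G(24) = 0.
Combined Grundy value = 1 ⊕ 0 = 1.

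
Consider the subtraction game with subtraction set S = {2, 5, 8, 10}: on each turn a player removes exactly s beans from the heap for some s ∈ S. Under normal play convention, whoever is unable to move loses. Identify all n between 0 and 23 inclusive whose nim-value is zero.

n :  0  1  2  3  4  5  6  7  8  9 10 11 12 13 14 15 16 17 18 19 20 21 22 23
G :  0  0  1  1  0  2  1  0  2  1  3  2  2  0  3  1  0  3  1  0  0  1  1  2
P-positions are exactly the n with G(n) = 0.

0, 1, 4, 7, 13, 16, 19, 20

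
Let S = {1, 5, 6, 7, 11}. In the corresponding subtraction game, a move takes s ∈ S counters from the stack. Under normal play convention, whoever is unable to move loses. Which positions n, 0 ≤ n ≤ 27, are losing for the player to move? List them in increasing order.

0, 2, 4, 12, 14, 16, 24, 26

G(0) = 0
G(1) = mex{0} = 1
G(2) = mex{1} = 0
G(3) = mex{0} = 1
G(4) = mex{1} = 0
G(5) = mex{0,0} = 1
G(6) = mex{1,1,0} = 2
G(7) = mex{2,0,1,0} = 3
G(8) = mex{3,1,0,1} = 2
G(9) = mex{2,0,1,0} = 3
G(10) = mex{3,1,0,1} = 2
G(11) = mex{2,2,1,0,0} = 3
G(12) = mex{3,3,2,1,1} = 0
G(13) = mex{0,2,3,2,0} = 1
G(14) = mex{1,3,2,3,1} = 0
G(15) = mex{0,2,3,2,0} = 1
G(16) = mex{1,3,2,3,1} = 0
G(17) = mex{0,0,3,2,2} = 1
G(18) = mex{1,1,0,3,3} = 2
G(19) = mex{2,0,1,0,2} = 3
G(20) = mex{3,1,0,1,3} = 2
G(21) = mex{2,0,1,0,2} = 3
G(22) = mex{3,1,0,1,3} = 2
G(23) = mex{2,2,1,0,0} = 3
G(24) = mex{3,3,2,1,1} = 0
G(25) = mex{0,2,3,2,0} = 1
G(26) = mex{1,3,2,3,1} = 0
G(27) = mex{0,2,3,2,0} = 1
P-positions are exactly the n with G(n) = 0.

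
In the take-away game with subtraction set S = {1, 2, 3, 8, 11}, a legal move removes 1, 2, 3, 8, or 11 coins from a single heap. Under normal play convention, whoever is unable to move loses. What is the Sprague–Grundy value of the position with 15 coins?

2

G(0) = 0
G(1) = mex{0} = 1
G(2) = mex{1,0} = 2
G(3) = mex{2,1,0} = 3
G(4) = mex{3,2,1} = 0
G(5) = mex{0,3,2} = 1
G(6) = mex{1,0,3} = 2
G(7) = mex{2,1,0} = 3
G(8) = mex{3,2,1,0} = 4
G(9) = mex{4,3,2,1} = 0
G(10) = mex{0,4,3,2} = 1
G(11) = mex{1,0,4,3,0} = 2
G(12) = mex{2,1,0,0,1} = 3
G(13) = mex{3,2,1,1,2} = 0
G(14) = mex{0,3,2,2,3} = 1
G(15) = mex{1,0,3,3,0} = 2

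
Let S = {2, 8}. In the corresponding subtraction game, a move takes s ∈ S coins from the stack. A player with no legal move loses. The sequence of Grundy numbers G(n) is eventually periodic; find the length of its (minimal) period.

10

G(0) = 0
G(1) = mex{} = 0
G(2) = mex{0} = 1
G(3) = mex{0} = 1
G(4) = mex{1} = 0
G(5) = mex{1} = 0
G(6) = mex{0} = 1
G(7) = mex{0} = 1
G(8) = mex{1,0} = 2
G(9) = mex{1,0} = 2
G(10) = mex{2,1} = 0
G(11) = mex{2,1} = 0
G(12) = mex{0,0} = 1
G(13) = mex{0,0} = 1
G(14) = mex{1,1} = 0
G(15) = mex{1,1} = 0
G(16) = mex{0,2} = 1
G(17) = mex{0,2} = 1
G(18) = mex{1,0} = 2
G(19) = mex{1,0} = 2
G(20) = mex{2,1} = 0
G(21) = mex{2,1} = 0
G(n+10) = G(n) holds for n = 0,…,7 (a full window of length max(S) = 8), so the sequence is purely periodic with period 10.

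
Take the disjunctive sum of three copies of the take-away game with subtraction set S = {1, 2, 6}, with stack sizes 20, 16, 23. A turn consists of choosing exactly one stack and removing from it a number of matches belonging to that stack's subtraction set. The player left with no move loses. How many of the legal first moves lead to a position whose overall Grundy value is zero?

All stacks use S = {1, 2, 6}:
G(0) = 0
G(1) = mex{0} = 1
G(2) = mex{1,0} = 2
G(3) = mex{2,1} = 0
G(4) = mex{0,2} = 1
G(5) = mex{1,0} = 2
G(6) = mex{2,1,0} = 3
G(7) = mex{3,2,1} = 0
G(8) = mex{0,3,2} = 1
G(9) = mex{1,0,0} = 2
G(10) = mex{2,1,1} = 0
G(11) = mex{0,2,2} = 1
G(12) = mex{1,0,3} = 2
G(13) = mex{2,1,0} = 3
G(14) = mex{3,2,1} = 0
G(15) = mex{0,3,2} = 1
G(16) = mex{1,0,0} = 2
G(17) = mex{2,1,1} = 0
G(18) = mex{0,2,2} = 1
G(19) = mex{1,0,3} = 2
G(20) = mex{2,1,0} = 3
G(21) = mex{3,2,1} = 0
G(22) = mex{0,3,2} = 1
G(23) = mex{1,0,0} = 2
Stack A: G(20) = 3.
Stack B: G(16) = 2.
Stack C: G(23) = 2.
Combined Grundy value = 3 ⊕ 2 ⊕ 2 = 3.
A winning move leaves total XOR = 0, i.e. changes one component's Grundy value g to g ⊕ X where X is the current total.
Stack A: need g' = 3⊕3 = 0. Options: 20−1→G=2, 20−2→G=1, 20−6→G=0. Hits: 1.
Stack B: need g' = 2⊕3 = 1. Options: 16−1→G=1, 16−2→G=0, 16−6→G=0. Hits: 1.
Stack C: need g' = 2⊕3 = 1. Options: 23−1→G=1, 23−2→G=0, 23−6→G=0. Hits: 1.

3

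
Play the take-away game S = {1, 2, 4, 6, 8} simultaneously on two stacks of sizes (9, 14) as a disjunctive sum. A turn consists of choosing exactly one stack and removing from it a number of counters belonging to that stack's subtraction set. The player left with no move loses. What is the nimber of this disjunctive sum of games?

All stacks use S = {1, 2, 4, 6, 8}:
n :  0  1  2  3  4  5  6  7  8  9 10 11 12 13 14
G :  0  1  2  0  1  2  3  4  5  3  0  1  2  0  1
Stack A: G(9) = 3.
Stack B: G(14) = 1.
Combined Grundy value = 3 ⊕ 1 = 2.

2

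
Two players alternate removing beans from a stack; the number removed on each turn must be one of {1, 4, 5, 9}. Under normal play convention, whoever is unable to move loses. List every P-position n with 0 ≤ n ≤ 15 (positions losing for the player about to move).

0, 2, 8, 10

G(0) = 0
G(1) = mex{0} = 1
G(2) = mex{1} = 0
G(3) = mex{0} = 1
G(4) = mex{1,0} = 2
G(5) = mex{2,1,0} = 3
G(6) = mex{3,0,1} = 2
G(7) = mex{2,1,0} = 3
G(8) = mex{3,2,1} = 0
G(9) = mex{0,3,2,0} = 1
G(10) = mex{1,2,3,1} = 0
G(11) = mex{0,3,2,0} = 1
G(12) = mex{1,0,3,1} = 2
G(13) = mex{2,1,0,2} = 3
G(14) = mex{3,0,1,3} = 2
G(15) = mex{2,1,0,2} = 3
P-positions are exactly the n with G(n) = 0.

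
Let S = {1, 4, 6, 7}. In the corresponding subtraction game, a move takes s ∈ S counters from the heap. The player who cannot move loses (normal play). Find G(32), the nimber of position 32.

1

G(0) = 0
G(1) = mex{0} = 1
G(2) = mex{1} = 0
G(3) = mex{0} = 1
G(4) = mex{1,0} = 2
G(5) = mex{2,1} = 0
G(6) = mex{0,0,0} = 1
G(7) = mex{1,1,1,0} = 2
G(8) = mex{2,2,0,1} = 3
G(9) = mex{3,0,1,0} = 2
G(10) = mex{2,1,2,1} = 0
G(11) = mex{0,2,0,2} = 1
G(12) = mex{1,3,1,0} = 2
G(13) = mex{2,2,2,1} = 0
G(14) = mex{0,0,3,2} = 1
G(15) = mex{1,1,2,3} = 0
G(16) = mex{0,2,0,2} = 1
G(17) = mex{1,0,1,0} = 2
G(18) = mex{2,1,2,1} = 0
G(19) = mex{0,0,0,2} = 1
G(20) = mex{1,1,1,0} = 2
G(21) = mex{2,2,0,1} = 3
G(22) = mex{3,0,1,0} = 2
G(23) = mex{2,1,2,1} = 0
G(24) = mex{0,2,0,2} = 1
G(25) = mex{1,3,1,0} = 2
G(26) = mex{2,2,2,1} = 0
G(27) = mex{0,0,3,2} = 1
G(28) = mex{1,1,2,3} = 0
G(29) = mex{0,2,0,2} = 1
G(30) = mex{1,0,1,0} = 2
G(31) = mex{2,1,2,1} = 0
G(32) = mex{0,0,0,2} = 1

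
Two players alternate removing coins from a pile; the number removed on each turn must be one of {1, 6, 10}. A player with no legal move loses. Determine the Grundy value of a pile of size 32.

0

n :  0  1  2  3  4  5  6  7  8  9 10 11 12 13 14 15 16 17 18 19 20 21 22 23 24 25 26 27 28 29 30 31 32
G :  0  1  0  1  0  1  2  0  1  0  1  0  1  2  3  2  0  1  0  1  0  1  2  0  1  0  1  0  1  2  3  2  0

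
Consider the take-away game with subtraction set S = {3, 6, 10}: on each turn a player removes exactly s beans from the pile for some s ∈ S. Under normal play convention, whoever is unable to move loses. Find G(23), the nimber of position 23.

3

G(0) = 0
G(1) = mex{} = 0
G(2) = mex{} = 0
G(3) = mex{0} = 1
G(4) = mex{0} = 1
G(5) = mex{0} = 1
G(6) = mex{1,0} = 2
G(7) = mex{1,0} = 2
G(8) = mex{1,0} = 2
G(9) = mex{2,1} = 0
G(10) = mex{2,1,0} = 3
G(11) = mex{2,1,0} = 3
G(12) = mex{0,2,0} = 1
G(13) = mex{3,2,1} = 0
G(14) = mex{3,2,1} = 0
G(15) = mex{1,0,1} = 2
G(16) = mex{0,3,2} = 1
G(17) = mex{0,3,2} = 1
G(18) = mex{2,1,2} = 0
G(19) = mex{1,0,0} = 2
G(20) = mex{1,0,3} = 2
G(21) = mex{0,2,3} = 1
G(22) = mex{2,1,1} = 0
G(23) = mex{2,1,0} = 3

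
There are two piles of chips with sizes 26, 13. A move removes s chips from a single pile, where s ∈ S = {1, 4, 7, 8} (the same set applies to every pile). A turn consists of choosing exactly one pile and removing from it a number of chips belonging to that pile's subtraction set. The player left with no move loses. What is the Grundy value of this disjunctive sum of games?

All piles use S = {1, 4, 7, 8}:
n :  0  1  2  3  4  5  6  7  8  9 10 11 12 13 14 15 16 17 18 19 20 21 22 23 24 25 26
G :  0  1  0  1  2  0  1  2  3  2  3  0  1  3  0  1  0  1  2  3  2  4  3  2  3  0  1
Pile A: G(26) = 1.
Pile B: G(13) = 3.
Combined Grundy value = 1 ⊕ 3 = 2.

2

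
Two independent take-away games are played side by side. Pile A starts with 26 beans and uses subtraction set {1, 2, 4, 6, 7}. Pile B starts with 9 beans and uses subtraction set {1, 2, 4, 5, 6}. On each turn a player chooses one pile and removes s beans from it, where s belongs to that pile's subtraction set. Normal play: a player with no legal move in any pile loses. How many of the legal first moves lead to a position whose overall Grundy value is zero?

2

Pile A, S = {1, 2, 4, 6, 7}:
G(0) = 0
G(1) = mex{0} = 1
G(2) = mex{1,0} = 2
G(3) = mex{2,1} = 0
G(4) = mex{0,2,0} = 1
G(5) = mex{1,0,1} = 2
G(6) = mex{2,1,2,0} = 3
G(7) = mex{3,2,0,1,0} = 4
G(8) = mex{4,3,1,2,1} = 0
G(9) = mex{0,4,2,0,2} = 1
G(10) = mex{1,0,3,1,0} = 2
G(11) = mex{2,1,4,2,1} = 0
G(12) = mex{0,2,0,3,2} = 1
G(13) = mex{1,0,1,4,3} = 2
G(14) = mex{2,1,2,0,4} = 3
G(15) = mex{3,2,0,1,0} = 4
G(16) = mex{4,3,1,2,1} = 0
G(17) = mex{0,4,2,0,2} = 1
G(18) = mex{1,0,3,1,0} = 2
G(19) = mex{2,1,4,2,1} = 0
G(20) = mex{0,2,0,3,2} = 1
G(21) = mex{1,0,1,4,3} = 2
G(22) = mex{2,1,2,0,4} = 3
G(23) = mex{3,2,0,1,0} = 4
G(24) = mex{4,3,1,2,1} = 0
G(25) = mex{0,4,2,0,2} = 1
G(26) = mex{1,0,3,1,0} = 2
G_A(26) = 2.
Pile B, S = {1, 2, 4, 5, 6}:
G(0) = 0
G(1) = mex{0} = 1
G(2) = mex{1,0} = 2
G(3) = mex{2,1} = 0
G(4) = mex{0,2,0} = 1
G(5) = mex{1,0,1,0} = 2
G(6) = mex{2,1,2,1,0} = 3
G(7) = mex{3,2,0,2,1} = 4
G(8) = mex{4,3,1,0,2} = 5
G(9) = mex{5,4,2,1,0} = 3
G_B(9) = 3.
Combined Grundy value = 2 ⊕ 3 = 1.
A winning move leaves total XOR = 0, i.e. changes one component's Grundy value g to g ⊕ X where X is the current total.
Pile A: need g' = 2⊕1 = 3. Options: 26−1→G=1, 26−2→G=0, 26−4→G=3, 26−6→G=1, 26−7→G=0. Hits: 1.
Pile B: need g' = 3⊕1 = 2. Options: 9−1→G=5, 9−2→G=4, 9−4→G=2, 9−5→G=1, 9−6→G=0. Hits: 1.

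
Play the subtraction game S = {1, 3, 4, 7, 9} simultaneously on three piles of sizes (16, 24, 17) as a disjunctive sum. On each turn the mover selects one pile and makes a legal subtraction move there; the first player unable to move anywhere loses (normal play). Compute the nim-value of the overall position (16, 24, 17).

1

All piles use S = {1, 3, 4, 7, 9}:
G(0) = 0
G(1) = mex{0} = 1
G(2) = mex{1} = 0
G(3) = mex{0,0} = 1
G(4) = mex{1,1,0} = 2
G(5) = mex{2,0,1} = 3
G(6) = mex{3,1,0} = 2
G(7) = mex{2,2,1,0} = 3
G(8) = mex{3,3,2,1} = 0
G(9) = mex{0,2,3,0,0} = 1
G(10) = mex{1,3,2,1,1} = 0
G(11) = mex{0,0,3,2,0} = 1
G(12) = mex{1,1,0,3,1} = 2
G(13) = mex{2,0,1,2,2} = 3
G(14) = mex{3,1,0,3,3} = 2
G(15) = mex{2,2,1,0,2} = 3
G(16) = mex{3,3,2,1,3} = 0
G(17) = mex{0,2,3,0,0} = 1
G(18) = mex{1,3,2,1,1} = 0
G(19) = mex{0,0,3,2,0} = 1
G(20) = mex{1,1,0,3,1} = 2
G(21) = mex{2,0,1,2,2} = 3
G(22) = mex{3,1,0,3,3} = 2
G(23) = mex{2,2,1,0,2} = 3
G(24) = mex{3,3,2,1,3} = 0
Pile A: G(16) = 0.
Pile B: G(24) = 0.
Pile C: G(17) = 1.
Combined Grundy value = 0 ⊕ 0 ⊕ 1 = 1.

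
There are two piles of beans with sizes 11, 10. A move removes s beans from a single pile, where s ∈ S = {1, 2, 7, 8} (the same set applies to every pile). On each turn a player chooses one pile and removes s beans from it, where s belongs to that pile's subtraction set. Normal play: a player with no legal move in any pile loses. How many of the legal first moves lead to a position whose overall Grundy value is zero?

4

All piles use S = {1, 2, 7, 8}:
G(0) = 0
G(1) = mex{0} = 1
G(2) = mex{1,0} = 2
G(3) = mex{2,1} = 0
G(4) = mex{0,2} = 1
G(5) = mex{1,0} = 2
G(6) = mex{2,1} = 0
G(7) = mex{0,2,0} = 1
G(8) = mex{1,0,1,0} = 2
G(9) = mex{2,1,2,1} = 0
G(10) = mex{0,2,0,2} = 1
G(11) = mex{1,0,1,0} = 2
Pile A: G(11) = 2.
Pile B: G(10) = 1.
Combined Grundy value = 2 ⊕ 1 = 3.
A winning move leaves total XOR = 0, i.e. changes one component's Grundy value g to g ⊕ X where X is the current total.
Pile A: need g' = 2⊕3 = 1. Options: 11−1→G=1, 11−2→G=0, 11−7→G=1, 11−8→G=0. Hits: 2.
Pile B: need g' = 1⊕3 = 2. Options: 10−1→G=0, 10−2→G=2, 10−7→G=0, 10−8→G=2. Hits: 2.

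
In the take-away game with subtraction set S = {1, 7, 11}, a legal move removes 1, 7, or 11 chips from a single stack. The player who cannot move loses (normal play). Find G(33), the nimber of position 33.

G(0) = 0
G(1) = mex{0} = 1
G(2) = mex{1} = 0
G(3) = mex{0} = 1
G(4) = mex{1} = 0
G(5) = mex{0} = 1
G(6) = mex{1} = 0
G(7) = mex{0,0} = 1
G(8) = mex{1,1} = 0
G(9) = mex{0,0} = 1
G(10) = mex{1,1} = 0
G(11) = mex{0,0,0} = 1
G(12) = mex{1,1,1} = 0
G(13) = mex{0,0,0} = 1
G(14) = mex{1,1,1} = 0
G(15) = mex{0,0,0} = 1
G(16) = mex{1,1,1} = 0
G(17) = mex{0,0,0} = 1
G(18) = mex{1,1,1} = 0
G(19) = mex{0,0,0} = 1
G(20) = mex{1,1,1} = 0
G(21) = mex{0,0,0} = 1
G(22) = mex{1,1,1} = 0
G(23) = mex{0,0,0} = 1
G(24) = mex{1,1,1} = 0
G(25) = mex{0,0,0} = 1
G(26) = mex{1,1,1} = 0
G(27) = mex{0,0,0} = 1
G(28) = mex{1,1,1} = 0
G(29) = mex{0,0,0} = 1
G(30) = mex{1,1,1} = 0
G(31) = mex{0,0,0} = 1
G(32) = mex{1,1,1} = 0
G(33) = mex{0,0,0} = 1

1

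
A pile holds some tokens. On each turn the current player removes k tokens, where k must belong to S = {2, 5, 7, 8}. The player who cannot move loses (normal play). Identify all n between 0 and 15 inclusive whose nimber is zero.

n :  0  1  2  3  4  5  6  7  8  9 10 11 12 13 14 15
G :  0  0  1  1  0  2  1  3  2  2  0  3  1  0  0  1
P-positions are exactly the n with G(n) = 0.

0, 1, 4, 10, 13, 14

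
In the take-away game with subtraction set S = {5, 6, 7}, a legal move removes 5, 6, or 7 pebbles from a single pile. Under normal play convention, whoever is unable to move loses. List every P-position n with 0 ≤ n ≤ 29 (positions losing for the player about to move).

n :  0  1  2  3  4  5  6  7  8  9 10 11 12 13 14 15 16 17 18 19 20 21 22 23 24 25 26 27 28 29
G :  0  0  0  0  0  1  1  1  1  1  2  2  0  0  0  0  0  1  1  1  1  1  2  2  0  0  0  0  0  1
P-positions are exactly the n with G(n) = 0.

0, 1, 2, 3, 4, 12, 13, 14, 15, 16, 24, 25, 26, 27, 28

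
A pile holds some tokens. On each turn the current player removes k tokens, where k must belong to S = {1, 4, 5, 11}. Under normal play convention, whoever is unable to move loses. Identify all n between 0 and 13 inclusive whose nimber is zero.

0, 2, 8, 10

n :  0  1  2  3  4  5  6  7  8  9 10 11 12 13
G :  0  1  0  1  2  3  2  3  0  1  0  1  2  3
P-positions are exactly the n with G(n) = 0.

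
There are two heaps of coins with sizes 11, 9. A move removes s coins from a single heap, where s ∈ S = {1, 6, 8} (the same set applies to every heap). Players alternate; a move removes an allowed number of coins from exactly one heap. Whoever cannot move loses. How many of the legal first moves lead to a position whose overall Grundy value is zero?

0

All heaps use S = {1, 6, 8}:
G(0) = 0
G(1) = mex{0} = 1
G(2) = mex{1} = 0
G(3) = mex{0} = 1
G(4) = mex{1} = 0
G(5) = mex{0} = 1
G(6) = mex{1,0} = 2
G(7) = mex{2,1} = 0
G(8) = mex{0,0,0} = 1
G(9) = mex{1,1,1} = 0
G(10) = mex{0,0,0} = 1
G(11) = mex{1,1,1} = 0
Heap A: G(11) = 0.
Heap B: G(9) = 0.
Combined Grundy value = 0 ⊕ 0 = 0.
A winning move leaves total XOR = 0, i.e. changes one component's Grundy value g to g ⊕ X where X is the current total.
Heap A: target g' = 0⊕0 = 0, but every legal move changes the Grundy value (mex property), so 0 moves.
Heap B: target g' = 0⊕0 = 0, but every legal move changes the Grundy value (mex property), so 0 moves.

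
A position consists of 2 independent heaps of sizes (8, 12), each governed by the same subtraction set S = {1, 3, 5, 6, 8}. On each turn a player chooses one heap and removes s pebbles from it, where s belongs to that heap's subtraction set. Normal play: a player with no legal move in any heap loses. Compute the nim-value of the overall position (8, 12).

3

All heaps use S = {1, 3, 5, 6, 8}:
G(0) = 0
G(1) = mex{0} = 1
G(2) = mex{1} = 0
G(3) = mex{0,0} = 1
G(4) = mex{1,1} = 0
G(5) = mex{0,0,0} = 1
G(6) = mex{1,1,1,0} = 2
G(7) = mex{2,0,0,1} = 3
G(8) = mex{3,1,1,0,0} = 2
G(9) = mex{2,2,0,1,1} = 3
G(10) = mex{3,3,1,0,0} = 2
G(11) = mex{2,2,2,1,1} = 0
G(12) = mex{0,3,3,2,0} = 1
Heap A: G(8) = 2.
Heap B: G(12) = 1.
Combined Grundy value = 2 ⊕ 1 = 3.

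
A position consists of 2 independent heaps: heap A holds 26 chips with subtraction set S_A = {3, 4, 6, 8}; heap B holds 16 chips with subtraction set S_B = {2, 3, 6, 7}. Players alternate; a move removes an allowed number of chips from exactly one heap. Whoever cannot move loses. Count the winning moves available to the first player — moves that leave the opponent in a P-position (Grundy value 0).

0

Heap A, S = {3, 4, 6, 8}:
n :  0  1  2  3  4  5  6  7  8  9 10 11 12 13 14 15 16 17 18 19 20 21 22 23 24 25 26
G :  0  0  0  1  1  1  2  2  2  3  3  0  0  0  1  1  1  2  2  2  3  3  0  0  0  1  1
G_A(26) = 1.
Heap B, S = {2, 3, 6, 7}:
G(0) = 0
G(1) = mex{} = 0
G(2) = mex{0} = 1
G(3) = mex{0,0} = 1
G(4) = mex{1,0} = 2
G(5) = mex{1,1} = 0
G(6) = mex{2,1,0} = 3
G(7) = mex{0,2,0,0} = 1
G(8) = mex{3,0,1,0} = 2
G(9) = mex{1,3,1,1} = 0
G(10) = mex{2,1,2,1} = 0
G(11) = mex{0,2,0,2} = 1
G(12) = mex{0,0,3,0} = 1
G(13) = mex{1,0,1,3} = 2
G(14) = mex{1,1,2,1} = 0
G(15) = mex{2,1,0,2} = 3
G(16) = mex{0,2,0,0} = 1
G_B(16) = 1.
Combined Grundy value = 1 ⊕ 1 = 0.
A winning move leaves total XOR = 0, i.e. changes one component's Grundy value g to g ⊕ X where X is the current total.
Heap A: target g' = 1⊕0 = 1, but every legal move changes the Grundy value (mex property), so 0 moves.
Heap B: target g' = 1⊕0 = 1, but every legal move changes the Grundy value (mex property), so 0 moves.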